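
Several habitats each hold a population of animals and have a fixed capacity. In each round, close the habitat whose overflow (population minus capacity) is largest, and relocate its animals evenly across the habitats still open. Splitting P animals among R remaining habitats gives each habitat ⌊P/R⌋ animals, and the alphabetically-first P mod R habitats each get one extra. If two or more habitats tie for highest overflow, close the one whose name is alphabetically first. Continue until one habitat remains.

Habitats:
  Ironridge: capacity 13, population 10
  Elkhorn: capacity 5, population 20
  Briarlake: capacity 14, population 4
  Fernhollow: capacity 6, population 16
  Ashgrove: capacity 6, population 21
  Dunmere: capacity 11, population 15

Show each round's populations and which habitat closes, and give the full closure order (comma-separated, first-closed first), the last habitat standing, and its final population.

Closure order: Ashgrove, Elkhorn, Fernhollow, Dunmere, Ironridge
Last habitat: Briarlake with 86 animals

Round 1: Ashgrove=21 Briarlake=4 Dunmere=15 Elkhorn=20 Fernhollow=16 Ironridge=10 → close Ashgrove (overflow 15)
  21÷5 = 4 each, +1 to first 1
Round 2: Briarlake=9 Dunmere=19 Elkhorn=24 Fernhollow=20 Ironridge=14 → close Elkhorn (overflow 19)
  24÷4 = 6 each, +1 to first 0
Round 3: Briarlake=15 Dunmere=25 Fernhollow=26 Ironridge=20 → close Fernhollow (overflow 20)
  26÷3 = 8 each, +1 to first 2
Round 4: Briarlake=24 Dunmere=34 Ironridge=28 → close Dunmere (overflow 23)
  34÷2 = 17 each, +1 to first 0
Round 5: Briarlake=41 Ironridge=45 → close Ironridge (overflow 32)
  45÷1 = 45 each, +1 to first 0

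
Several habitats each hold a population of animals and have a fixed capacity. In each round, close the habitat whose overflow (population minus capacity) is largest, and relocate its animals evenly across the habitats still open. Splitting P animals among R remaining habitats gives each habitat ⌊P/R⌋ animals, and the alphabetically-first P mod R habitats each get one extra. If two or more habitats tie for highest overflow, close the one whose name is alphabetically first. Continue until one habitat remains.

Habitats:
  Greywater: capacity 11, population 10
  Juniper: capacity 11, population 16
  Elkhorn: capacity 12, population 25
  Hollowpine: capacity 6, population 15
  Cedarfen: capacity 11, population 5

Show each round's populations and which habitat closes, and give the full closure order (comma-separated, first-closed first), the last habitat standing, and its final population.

Round 1: Cedarfen=5 Elkhorn=25 Greywater=10 Hollowpine=15 Juniper=16 → close Elkhorn (overflow 13)
  25÷4 = 6 each, +1 to first 1
Round 2: Cedarfen=12 Greywater=16 Hollowpine=21 Juniper=22 → close Hollowpine (overflow 15)
  21÷3 = 7 each, +1 to first 0
Round 3: Cedarfen=19 Greywater=23 Juniper=29 → close Juniper (overflow 18)
  29÷2 = 14 each, +1 to first 1
Round 4: Cedarfen=34 Greywater=37 → close Greywater (overflow 26)
  37÷1 = 37 each, +1 to first 0

Closure order: Elkhorn, Hollowpine, Juniper, Greywater
Last habitat: Cedarfen with 71 animals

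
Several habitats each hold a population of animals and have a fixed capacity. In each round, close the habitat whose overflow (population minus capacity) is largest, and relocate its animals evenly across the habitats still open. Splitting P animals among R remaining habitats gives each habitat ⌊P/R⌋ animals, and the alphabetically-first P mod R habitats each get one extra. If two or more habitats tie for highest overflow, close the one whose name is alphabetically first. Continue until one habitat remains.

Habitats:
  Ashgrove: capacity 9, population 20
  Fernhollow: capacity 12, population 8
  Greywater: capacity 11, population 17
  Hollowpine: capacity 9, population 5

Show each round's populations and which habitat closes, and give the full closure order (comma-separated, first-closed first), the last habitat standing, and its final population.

Closure order: Ashgrove, Greywater, Fernhollow
Last habitat: Hollowpine with 50 animals

Round 1: Ashgrove=20 Fernhollow=8 Greywater=17 Hollowpine=5 → close Ashgrove (overflow 11)
  20÷3 = 6 each, +1 to first 2
Round 2: Fernhollow=15 Greywater=24 Hollowpine=11 → close Greywater (overflow 13)
  24÷2 = 12 each, +1 to first 0
Round 3: Fernhollow=27 Hollowpine=23 → close Fernhollow (overflow 15)
  27÷1 = 27 each, +1 to first 0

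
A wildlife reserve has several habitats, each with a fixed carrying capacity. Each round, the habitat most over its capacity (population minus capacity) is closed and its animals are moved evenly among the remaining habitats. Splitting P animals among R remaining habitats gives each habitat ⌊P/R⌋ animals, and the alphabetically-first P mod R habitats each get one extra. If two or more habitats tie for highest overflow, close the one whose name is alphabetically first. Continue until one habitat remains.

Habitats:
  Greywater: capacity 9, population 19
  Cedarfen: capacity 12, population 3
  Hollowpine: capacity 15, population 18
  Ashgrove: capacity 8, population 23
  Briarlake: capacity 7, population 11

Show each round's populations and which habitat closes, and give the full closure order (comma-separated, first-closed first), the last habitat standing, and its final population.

Round 1: Ashgrove=23 Briarlake=11 Cedarfen=3 Greywater=19 Hollowpine=18 → close Ashgrove (overflow 15)
  23÷4 = 5 each, +1 to first 3
Round 2: Briarlake=17 Cedarfen=9 Greywater=25 Hollowpine=23 → close Greywater (overflow 16)
  25÷3 = 8 each, +1 to first 1
Round 3: Briarlake=26 Cedarfen=17 Hollowpine=31 → close Briarlake (overflow 19)
  26÷2 = 13 each, +1 to first 0
Round 4: Cedarfen=30 Hollowpine=44 → close Hollowpine (overflow 29)
  44÷1 = 44 each, +1 to first 0

Closure order: Ashgrove, Greywater, Briarlake, Hollowpine
Last habitat: Cedarfen with 74 animals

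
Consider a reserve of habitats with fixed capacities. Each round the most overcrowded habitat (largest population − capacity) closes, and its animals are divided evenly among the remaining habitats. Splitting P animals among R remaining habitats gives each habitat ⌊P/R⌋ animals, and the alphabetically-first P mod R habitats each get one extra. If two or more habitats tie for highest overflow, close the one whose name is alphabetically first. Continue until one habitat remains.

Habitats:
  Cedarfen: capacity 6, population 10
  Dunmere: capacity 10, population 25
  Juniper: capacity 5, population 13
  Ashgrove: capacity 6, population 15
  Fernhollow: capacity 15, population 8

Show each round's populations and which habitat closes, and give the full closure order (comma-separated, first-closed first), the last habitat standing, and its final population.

Round 1: Ashgrove=15 Cedarfen=10 Dunmere=25 Fernhollow=8 Juniper=13 → close Dunmere (overflow 15)
  25÷4 = 6 each, +1 to first 1
Round 2: Ashgrove=22 Cedarfen=16 Fernhollow=14 Juniper=19 → close Ashgrove (overflow 16)
  22÷3 = 7 each, +1 to first 1
Round 3: Cedarfen=24 Fernhollow=21 Juniper=26 → close Juniper (overflow 21)
  26÷2 = 13 each, +1 to first 0
Round 4: Cedarfen=37 Fernhollow=34 → close Cedarfen (overflow 31)
  37÷1 = 37 each, +1 to first 0

Closure order: Dunmere, Ashgrove, Juniper, Cedarfen
Last habitat: Fernhollow with 71 animals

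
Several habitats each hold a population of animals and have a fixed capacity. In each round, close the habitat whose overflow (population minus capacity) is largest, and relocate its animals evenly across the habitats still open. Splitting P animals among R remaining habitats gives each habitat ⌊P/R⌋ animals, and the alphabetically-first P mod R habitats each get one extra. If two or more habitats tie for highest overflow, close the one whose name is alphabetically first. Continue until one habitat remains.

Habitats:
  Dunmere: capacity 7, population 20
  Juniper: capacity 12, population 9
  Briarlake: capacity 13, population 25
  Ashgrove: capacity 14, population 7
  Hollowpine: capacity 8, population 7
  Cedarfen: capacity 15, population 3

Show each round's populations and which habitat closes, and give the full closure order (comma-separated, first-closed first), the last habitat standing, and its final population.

Closure order: Dunmere, Briarlake, Hollowpine, Juniper, Ashgrove
Last habitat: Cedarfen with 71 animals

Round 1: Ashgrove=7 Briarlake=25 Cedarfen=3 Dunmere=20 Hollowpine=7 Juniper=9 → close Dunmere (overflow 13)
  20÷5 = 4 each, +1 to first 0
Round 2: Ashgrove=11 Briarlake=29 Cedarfen=7 Hollowpine=11 Juniper=13 → close Briarlake (overflow 16)
  29÷4 = 7 each, +1 to first 1
Round 3: Ashgrove=19 Cedarfen=14 Hollowpine=18 Juniper=20 → close Hollowpine (overflow 10)
  18÷3 = 6 each, +1 to first 0
Round 4: Ashgrove=25 Cedarfen=20 Juniper=26 → close Juniper (overflow 14)
  26÷2 = 13 each, +1 to first 0
Round 5: Ashgrove=38 Cedarfen=33 → close Ashgrove (overflow 24)
  38÷1 = 38 each, +1 to first 0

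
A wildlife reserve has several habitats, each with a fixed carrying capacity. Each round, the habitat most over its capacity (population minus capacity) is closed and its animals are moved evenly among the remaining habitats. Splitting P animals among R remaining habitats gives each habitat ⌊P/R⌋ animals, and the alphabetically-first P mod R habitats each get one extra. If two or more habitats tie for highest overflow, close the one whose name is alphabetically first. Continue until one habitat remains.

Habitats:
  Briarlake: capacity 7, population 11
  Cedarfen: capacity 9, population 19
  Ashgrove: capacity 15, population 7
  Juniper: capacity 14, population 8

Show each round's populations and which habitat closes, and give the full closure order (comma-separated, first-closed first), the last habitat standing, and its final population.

Closure order: Cedarfen, Briarlake, Ashgrove
Last habitat: Juniper with 45 animals

Round 1: Ashgrove=7 Briarlake=11 Cedarfen=19 Juniper=8 → close Cedarfen (overflow 10)
  19÷3 = 6 each, +1 to first 1
Round 2: Ashgrove=14 Briarlake=17 Juniper=14 → close Briarlake (overflow 10)
  17÷2 = 8 each, +1 to first 1
Round 3: Ashgrove=23 Juniper=22 → close Ashgrove (overflow 8)
  23÷1 = 23 each, +1 to first 0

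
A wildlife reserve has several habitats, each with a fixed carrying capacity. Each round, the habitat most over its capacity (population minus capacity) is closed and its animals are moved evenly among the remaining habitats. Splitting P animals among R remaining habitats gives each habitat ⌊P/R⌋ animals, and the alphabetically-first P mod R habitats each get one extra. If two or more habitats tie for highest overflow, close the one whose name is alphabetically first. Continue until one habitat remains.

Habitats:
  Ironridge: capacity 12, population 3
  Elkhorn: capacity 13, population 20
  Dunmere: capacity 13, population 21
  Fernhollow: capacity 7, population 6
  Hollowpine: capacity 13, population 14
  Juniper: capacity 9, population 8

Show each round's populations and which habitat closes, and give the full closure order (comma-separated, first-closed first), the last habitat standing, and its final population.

Closure order: Dunmere, Elkhorn, Hollowpine, Fernhollow, Juniper
Last habitat: Ironridge with 72 animals

Round 1: Dunmere=21 Elkhorn=20 Fernhollow=6 Hollowpine=14 Ironridge=3 Juniper=8 → close Dunmere (overflow 8)
  21÷5 = 4 each, +1 to first 1
Round 2: Elkhorn=25 Fernhollow=10 Hollowpine=18 Ironridge=7 Juniper=12 → close Elkhorn (overflow 12)
  25÷4 = 6 each, +1 to first 1
Round 3: Fernhollow=17 Hollowpine=24 Ironridge=13 Juniper=18 → close Hollowpine (overflow 11)
  24÷3 = 8 each, +1 to first 0
Round 4: Fernhollow=25 Ironridge=21 Juniper=26 → close Fernhollow (overflow 18)
  25÷2 = 12 each, +1 to first 1
Round 5: Ironridge=34 Juniper=38 → close Juniper (overflow 29)
  38÷1 = 38 each, +1 to first 0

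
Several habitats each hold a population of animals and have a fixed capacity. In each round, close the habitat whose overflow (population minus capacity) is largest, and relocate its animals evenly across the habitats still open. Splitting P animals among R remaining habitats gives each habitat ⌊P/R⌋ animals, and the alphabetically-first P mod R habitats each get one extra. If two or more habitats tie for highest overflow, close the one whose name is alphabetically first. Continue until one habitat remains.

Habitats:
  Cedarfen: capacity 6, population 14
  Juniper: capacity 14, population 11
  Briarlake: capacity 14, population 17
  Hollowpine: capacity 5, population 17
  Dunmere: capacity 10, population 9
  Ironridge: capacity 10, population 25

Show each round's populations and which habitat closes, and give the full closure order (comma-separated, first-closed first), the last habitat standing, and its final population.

Closure order: Ironridge, Hollowpine, Cedarfen, Briarlake, Dunmere
Last habitat: Juniper with 93 animals

Round 1: Briarlake=17 Cedarfen=14 Dunmere=9 Hollowpine=17 Ironridge=25 Juniper=11 → close Ironridge (overflow 15)
  25÷5 = 5 each, +1 to first 0
Round 2: Briarlake=22 Cedarfen=19 Dunmere=14 Hollowpine=22 Juniper=16 → close Hollowpine (overflow 17)
  22÷4 = 5 each, +1 to first 2
Round 3: Briarlake=28 Cedarfen=25 Dunmere=19 Juniper=21 → close Cedarfen (overflow 19)
  25÷3 = 8 each, +1 to first 1
Round 4: Briarlake=37 Dunmere=27 Juniper=29 → close Briarlake (overflow 23)
  37÷2 = 18 each, +1 to first 1
Round 5: Dunmere=46 Juniper=47 → close Dunmere (overflow 36)
  46÷1 = 46 each, +1 to first 0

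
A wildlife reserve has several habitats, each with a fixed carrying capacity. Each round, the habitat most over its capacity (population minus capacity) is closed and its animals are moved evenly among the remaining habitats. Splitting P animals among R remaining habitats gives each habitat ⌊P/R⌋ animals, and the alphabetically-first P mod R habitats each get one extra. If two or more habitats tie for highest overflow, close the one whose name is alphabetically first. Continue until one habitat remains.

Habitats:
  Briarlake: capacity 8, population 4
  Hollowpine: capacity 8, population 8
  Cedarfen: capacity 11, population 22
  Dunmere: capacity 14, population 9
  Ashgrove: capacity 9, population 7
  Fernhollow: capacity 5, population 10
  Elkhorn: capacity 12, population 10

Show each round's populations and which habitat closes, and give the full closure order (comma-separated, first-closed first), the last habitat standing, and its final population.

Round 1: Ashgrove=7 Briarlake=4 Cedarfen=22 Dunmere=9 Elkhorn=10 Fernhollow=10 Hollowpine=8 → close Cedarfen (overflow 11)
  22÷6 = 3 each, +1 to first 4
Round 2: Ashgrove=11 Briarlake=8 Dunmere=13 Elkhorn=14 Fernhollow=13 Hollowpine=11 → close Fernhollow (overflow 8)
  13÷5 = 2 each, +1 to first 3
Round 3: Ashgrove=14 Briarlake=11 Dunmere=16 Elkhorn=16 Hollowpine=13 → close Ashgrove (overflow 5)
  14÷4 = 3 each, +1 to first 2
Round 4: Briarlake=15 Dunmere=20 Elkhorn=19 Hollowpine=16 → close Hollowpine (overflow 8)
  16÷3 = 5 each, +1 to first 1
Round 5: Briarlake=21 Dunmere=25 Elkhorn=24 → close Briarlake (overflow 13)
  21÷2 = 10 each, +1 to first 1
Round 6: Dunmere=36 Elkhorn=34 → close Dunmere (overflow 22)
  36÷1 = 36 each, +1 to first 0

Closure order: Cedarfen, Fernhollow, Ashgrove, Hollowpine, Briarlake, Dunmere
Last habitat: Elkhorn with 70 animals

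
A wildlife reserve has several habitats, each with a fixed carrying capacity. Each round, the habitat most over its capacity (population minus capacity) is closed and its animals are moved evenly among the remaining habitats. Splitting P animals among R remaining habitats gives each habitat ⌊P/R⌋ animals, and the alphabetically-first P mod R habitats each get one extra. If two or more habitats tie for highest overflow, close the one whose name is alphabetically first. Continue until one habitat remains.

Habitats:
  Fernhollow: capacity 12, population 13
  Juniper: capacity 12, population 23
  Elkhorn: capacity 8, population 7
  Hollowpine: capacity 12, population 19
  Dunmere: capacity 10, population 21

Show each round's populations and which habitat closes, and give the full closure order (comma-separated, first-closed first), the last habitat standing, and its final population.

Round 1: Dunmere=21 Elkhorn=7 Fernhollow=13 Hollowpine=19 Juniper=23 → close Dunmere (overflow 11)
  21÷4 = 5 each, +1 to first 1
Round 2: Elkhorn=13 Fernhollow=18 Hollowpine=24 Juniper=28 → close Juniper (overflow 16)
  28÷3 = 9 each, +1 to first 1
Round 3: Elkhorn=23 Fernhollow=27 Hollowpine=33 → close Hollowpine (overflow 21)
  33÷2 = 16 each, +1 to first 1
Round 4: Elkhorn=40 Fernhollow=43 → close Elkhorn (overflow 32)
  40÷1 = 40 each, +1 to first 0

Closure order: Dunmere, Juniper, Hollowpine, Elkhorn
Last habitat: Fernhollow with 83 animals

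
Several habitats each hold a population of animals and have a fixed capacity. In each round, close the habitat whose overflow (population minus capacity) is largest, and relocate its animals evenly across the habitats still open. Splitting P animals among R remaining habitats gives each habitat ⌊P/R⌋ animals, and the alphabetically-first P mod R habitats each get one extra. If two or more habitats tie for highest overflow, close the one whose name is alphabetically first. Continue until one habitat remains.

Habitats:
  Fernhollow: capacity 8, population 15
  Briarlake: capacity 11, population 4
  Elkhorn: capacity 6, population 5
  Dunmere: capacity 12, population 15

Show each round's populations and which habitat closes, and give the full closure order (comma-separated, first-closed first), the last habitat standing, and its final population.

Round 1: Briarlake=4 Dunmere=15 Elkhorn=5 Fernhollow=15 → close Fernhollow (overflow 7)
  15÷3 = 5 each, +1 to first 0
Round 2: Briarlake=9 Dunmere=20 Elkhorn=10 → close Dunmere (overflow 8)
  20÷2 = 10 each, +1 to first 0
Round 3: Briarlake=19 Elkhorn=20 → close Elkhorn (overflow 14)
  20÷1 = 20 each, +1 to first 0

Closure order: Fernhollow, Dunmere, Elkhorn
Last habitat: Briarlake with 39 animals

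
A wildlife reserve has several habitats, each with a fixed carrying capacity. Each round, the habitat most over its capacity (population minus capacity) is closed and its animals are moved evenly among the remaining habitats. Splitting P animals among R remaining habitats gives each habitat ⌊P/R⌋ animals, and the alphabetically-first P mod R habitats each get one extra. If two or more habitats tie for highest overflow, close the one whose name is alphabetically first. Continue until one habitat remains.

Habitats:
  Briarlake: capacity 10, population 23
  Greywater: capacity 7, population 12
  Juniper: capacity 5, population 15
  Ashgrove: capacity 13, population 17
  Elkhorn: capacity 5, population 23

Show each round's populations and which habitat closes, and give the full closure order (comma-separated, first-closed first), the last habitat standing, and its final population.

Closure order: Elkhorn, Briarlake, Juniper, Ashgrove
Last habitat: Greywater with 90 animals

Round 1: Ashgrove=17 Briarlake=23 Elkhorn=23 Greywater=12 Juniper=15 → close Elkhorn (overflow 18)
  23÷4 = 5 each, +1 to first 3
Round 2: Ashgrove=23 Briarlake=29 Greywater=18 Juniper=20 → close Briarlake (overflow 19)
  29÷3 = 9 each, +1 to first 2
Round 3: Ashgrove=33 Greywater=28 Juniper=29 → close Juniper (overflow 24)
  29÷2 = 14 each, +1 to first 1
Round 4: Ashgrove=48 Greywater=42 → close Ashgrove (overflow 35)
  48÷1 = 48 each, +1 to first 0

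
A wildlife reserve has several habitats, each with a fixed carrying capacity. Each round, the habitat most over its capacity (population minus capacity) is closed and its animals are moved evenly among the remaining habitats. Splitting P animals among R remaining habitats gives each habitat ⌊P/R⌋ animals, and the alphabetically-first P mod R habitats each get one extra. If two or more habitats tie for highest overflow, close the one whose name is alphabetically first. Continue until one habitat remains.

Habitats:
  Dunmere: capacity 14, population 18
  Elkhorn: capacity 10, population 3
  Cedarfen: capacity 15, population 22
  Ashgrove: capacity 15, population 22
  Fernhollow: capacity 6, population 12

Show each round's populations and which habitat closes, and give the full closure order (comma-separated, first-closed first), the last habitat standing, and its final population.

Round 1: Ashgrove=22 Cedarfen=22 Dunmere=18 Elkhorn=3 Fernhollow=12 → close Ashgrove (overflow 7)
  22÷4 = 5 each, +1 to first 2
Round 2: Cedarfen=28 Dunmere=24 Elkhorn=8 Fernhollow=17 → close Cedarfen (overflow 13)
  28÷3 = 9 each, +1 to first 1
Round 3: Dunmere=34 Elkhorn=17 Fernhollow=26 → close Dunmere (overflow 20)
  34÷2 = 17 each, +1 to first 0
Round 4: Elkhorn=34 Fernhollow=43 → close Fernhollow (overflow 37)
  43÷1 = 43 each, +1 to first 0

Closure order: Ashgrove, Cedarfen, Dunmere, Fernhollow
Last habitat: Elkhorn with 77 animals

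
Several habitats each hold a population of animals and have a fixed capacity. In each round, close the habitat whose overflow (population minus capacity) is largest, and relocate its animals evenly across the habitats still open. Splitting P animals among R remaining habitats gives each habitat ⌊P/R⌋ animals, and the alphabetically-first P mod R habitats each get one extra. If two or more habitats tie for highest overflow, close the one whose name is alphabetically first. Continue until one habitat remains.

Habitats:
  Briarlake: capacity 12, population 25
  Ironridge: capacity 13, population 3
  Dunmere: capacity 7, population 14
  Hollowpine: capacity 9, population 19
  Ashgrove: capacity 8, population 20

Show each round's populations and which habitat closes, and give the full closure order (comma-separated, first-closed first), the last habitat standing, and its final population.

Round 1: Ashgrove=20 Briarlake=25 Dunmere=14 Hollowpine=19 Ironridge=3 → close Briarlake (overflow 13)
  25÷4 = 6 each, +1 to first 1
Round 2: Ashgrove=27 Dunmere=20 Hollowpine=25 Ironridge=9 → close Ashgrove (overflow 19)
  27÷3 = 9 each, +1 to first 0
Round 3: Dunmere=29 Hollowpine=34 Ironridge=18 → close Hollowpine (overflow 25)
  34÷2 = 17 each, +1 to first 0
Round 4: Dunmere=46 Ironridge=35 → close Dunmere (overflow 39)
  46÷1 = 46 each, +1 to first 0

Closure order: Briarlake, Ashgrove, Hollowpine, Dunmere
Last habitat: Ironridge with 81 animals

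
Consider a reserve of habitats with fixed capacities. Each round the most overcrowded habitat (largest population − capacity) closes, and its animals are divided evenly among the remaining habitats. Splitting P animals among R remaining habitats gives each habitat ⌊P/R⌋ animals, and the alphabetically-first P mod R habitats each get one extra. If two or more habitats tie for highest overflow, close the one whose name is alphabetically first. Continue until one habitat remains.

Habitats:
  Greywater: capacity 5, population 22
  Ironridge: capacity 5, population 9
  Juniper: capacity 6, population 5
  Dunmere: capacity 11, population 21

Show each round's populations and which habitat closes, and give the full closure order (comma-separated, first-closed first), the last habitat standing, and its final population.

Round 1: Dunmere=21 Greywater=22 Ironridge=9 Juniper=5 → close Greywater (overflow 17)
  22÷3 = 7 each, +1 to first 1
Round 2: Dunmere=29 Ironridge=16 Juniper=12 → close Dunmere (overflow 18)
  29÷2 = 14 each, +1 to first 1
Round 3: Ironridge=31 Juniper=26 → close Ironridge (overflow 26)
  31÷1 = 31 each, +1 to first 0

Closure order: Greywater, Dunmere, Ironridge
Last habitat: Juniper with 57 animals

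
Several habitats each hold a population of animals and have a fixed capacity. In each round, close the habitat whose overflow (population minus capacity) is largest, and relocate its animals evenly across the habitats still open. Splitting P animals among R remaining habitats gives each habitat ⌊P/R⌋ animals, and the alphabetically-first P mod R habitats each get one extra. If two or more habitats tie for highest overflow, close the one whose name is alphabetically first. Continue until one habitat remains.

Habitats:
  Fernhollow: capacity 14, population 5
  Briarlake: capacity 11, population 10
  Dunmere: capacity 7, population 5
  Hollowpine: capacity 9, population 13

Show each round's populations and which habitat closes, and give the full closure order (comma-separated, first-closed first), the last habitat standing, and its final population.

Round 1: Briarlake=10 Dunmere=5 Fernhollow=5 Hollowpine=13 → close Hollowpine (overflow 4)
  13÷3 = 4 each, +1 to first 1
Round 2: Briarlake=15 Dunmere=9 Fernhollow=9 → close Briarlake (overflow 4)
  15÷2 = 7 each, +1 to first 1
Round 3: Dunmere=17 Fernhollow=16 → close Dunmere (overflow 10)
  17÷1 = 17 each, +1 to first 0

Closure order: Hollowpine, Briarlake, Dunmere
Last habitat: Fernhollow with 33 animals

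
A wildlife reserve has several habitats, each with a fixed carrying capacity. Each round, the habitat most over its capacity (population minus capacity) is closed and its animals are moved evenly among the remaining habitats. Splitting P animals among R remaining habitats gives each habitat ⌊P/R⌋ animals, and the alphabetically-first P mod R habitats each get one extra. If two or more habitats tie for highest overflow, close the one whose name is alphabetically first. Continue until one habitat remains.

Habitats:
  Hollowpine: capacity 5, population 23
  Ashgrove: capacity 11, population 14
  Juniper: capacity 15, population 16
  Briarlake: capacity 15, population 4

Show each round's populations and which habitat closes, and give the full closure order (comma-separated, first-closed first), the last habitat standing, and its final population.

Closure order: Hollowpine, Ashgrove, Juniper
Last habitat: Briarlake with 57 animals

Round 1: Ashgrove=14 Briarlake=4 Hollowpine=23 Juniper=16 → close Hollowpine (overflow 18)
  23÷3 = 7 each, +1 to first 2
Round 2: Ashgrove=22 Briarlake=12 Juniper=23 → close Ashgrove (overflow 11)
  22÷2 = 11 each, +1 to first 0
Round 3: Briarlake=23 Juniper=34 → close Juniper (overflow 19)
  34÷1 = 34 each, +1 to first 0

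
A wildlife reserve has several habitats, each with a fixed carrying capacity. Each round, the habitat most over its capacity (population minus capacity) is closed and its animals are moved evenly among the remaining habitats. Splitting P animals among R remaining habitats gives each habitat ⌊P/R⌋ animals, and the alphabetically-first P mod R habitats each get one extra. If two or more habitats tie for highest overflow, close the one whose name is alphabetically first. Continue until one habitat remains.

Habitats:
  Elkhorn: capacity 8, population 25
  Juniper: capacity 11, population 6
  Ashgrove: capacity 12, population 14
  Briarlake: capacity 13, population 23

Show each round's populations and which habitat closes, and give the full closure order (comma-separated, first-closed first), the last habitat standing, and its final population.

Round 1: Ashgrove=14 Briarlake=23 Elkhorn=25 Juniper=6 → close Elkhorn (overflow 17)
  25÷3 = 8 each, +1 to first 1
Round 2: Ashgrove=23 Briarlake=31 Juniper=14 → close Briarlake (overflow 18)
  31÷2 = 15 each, +1 to first 1
Round 3: Ashgrove=39 Juniper=29 → close Ashgrove (overflow 27)
  39÷1 = 39 each, +1 to first 0

Closure order: Elkhorn, Briarlake, Ashgrove
Last habitat: Juniper with 68 animals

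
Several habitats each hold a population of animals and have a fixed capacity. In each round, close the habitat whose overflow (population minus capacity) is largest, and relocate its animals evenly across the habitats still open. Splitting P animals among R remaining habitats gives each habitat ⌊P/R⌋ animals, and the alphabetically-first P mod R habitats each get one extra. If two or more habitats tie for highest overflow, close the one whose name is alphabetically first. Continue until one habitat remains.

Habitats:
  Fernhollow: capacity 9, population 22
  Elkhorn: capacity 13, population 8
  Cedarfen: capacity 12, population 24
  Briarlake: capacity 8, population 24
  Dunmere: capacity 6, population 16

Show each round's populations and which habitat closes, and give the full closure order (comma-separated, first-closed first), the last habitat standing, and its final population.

Round 1: Briarlake=24 Cedarfen=24 Dunmere=16 Elkhorn=8 Fernhollow=22 → close Briarlake (overflow 16)
  24÷4 = 6 each, +1 to first 0
Round 2: Cedarfen=30 Dunmere=22 Elkhorn=14 Fernhollow=28 → close Fernhollow (overflow 19)
  28÷3 = 9 each, +1 to first 1
Round 3: Cedarfen=40 Dunmere=31 Elkhorn=23 → close Cedarfen (overflow 28)
  40÷2 = 20 each, +1 to first 0
Round 4: Dunmere=51 Elkhorn=43 → close Dunmere (overflow 45)
  51÷1 = 51 each, +1 to first 0

Closure order: Briarlake, Fernhollow, Cedarfen, Dunmere
Last habitat: Elkhorn with 94 animals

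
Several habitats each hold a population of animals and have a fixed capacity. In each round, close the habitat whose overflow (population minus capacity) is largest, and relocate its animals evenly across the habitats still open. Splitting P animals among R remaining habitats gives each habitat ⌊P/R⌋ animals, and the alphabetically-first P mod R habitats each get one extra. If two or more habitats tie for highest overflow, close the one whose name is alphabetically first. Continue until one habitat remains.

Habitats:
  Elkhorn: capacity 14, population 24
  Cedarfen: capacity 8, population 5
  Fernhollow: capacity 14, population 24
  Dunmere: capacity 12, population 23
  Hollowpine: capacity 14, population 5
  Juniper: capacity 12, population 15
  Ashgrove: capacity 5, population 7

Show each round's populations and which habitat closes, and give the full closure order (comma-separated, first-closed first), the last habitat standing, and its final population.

Closure order: Dunmere, Elkhorn, Fernhollow, Ashgrove, Juniper, Cedarfen
Last habitat: Hollowpine with 103 animals

Round 1: Ashgrove=7 Cedarfen=5 Dunmere=23 Elkhorn=24 Fernhollow=24 Hollowpine=5 Juniper=15 → close Dunmere (overflow 11)
  23÷6 = 3 each, +1 to first 5
Round 2: Ashgrove=11 Cedarfen=9 Elkhorn=28 Fernhollow=28 Hollowpine=9 Juniper=18 → close Elkhorn (overflow 14)
  28÷5 = 5 each, +1 to first 3
Round 3: Ashgrove=17 Cedarfen=15 Fernhollow=34 Hollowpine=14 Juniper=23 → close Fernhollow (overflow 20)
  34÷4 = 8 each, +1 to first 2
Round 4: Ashgrove=26 Cedarfen=24 Hollowpine=22 Juniper=31 → close Ashgrove (overflow 21)
  26÷3 = 8 each, +1 to first 2
Round 5: Cedarfen=33 Hollowpine=31 Juniper=39 → close Juniper (overflow 27)
  39÷2 = 19 each, +1 to first 1
Round 6: Cedarfen=53 Hollowpine=50 → close Cedarfen (overflow 45)
  53÷1 = 53 each, +1 to first 0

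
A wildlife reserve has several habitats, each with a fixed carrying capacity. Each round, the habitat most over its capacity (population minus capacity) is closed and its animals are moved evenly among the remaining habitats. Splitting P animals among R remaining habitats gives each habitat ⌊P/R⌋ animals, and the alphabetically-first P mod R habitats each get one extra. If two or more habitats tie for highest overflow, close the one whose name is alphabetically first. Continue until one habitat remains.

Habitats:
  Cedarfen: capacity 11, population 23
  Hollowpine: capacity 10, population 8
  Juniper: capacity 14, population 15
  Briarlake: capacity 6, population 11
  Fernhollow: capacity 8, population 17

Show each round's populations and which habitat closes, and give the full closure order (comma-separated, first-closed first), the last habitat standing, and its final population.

Round 1: Briarlake=11 Cedarfen=23 Fernhollow=17 Hollowpine=8 Juniper=15 → close Cedarfen (overflow 12)
  23÷4 = 5 each, +1 to first 3
Round 2: Briarlake=17 Fernhollow=23 Hollowpine=14 Juniper=20 → close Fernhollow (overflow 15)
  23÷3 = 7 each, +1 to first 2
Round 3: Briarlake=25 Hollowpine=22 Juniper=27 → close Briarlake (overflow 19)
  25÷2 = 12 each, +1 to first 1
Round 4: Hollowpine=35 Juniper=39 → close Hollowpine (overflow 25)
  35÷1 = 35 each, +1 to first 0

Closure order: Cedarfen, Fernhollow, Briarlake, Hollowpine
Last habitat: Juniper with 74 animals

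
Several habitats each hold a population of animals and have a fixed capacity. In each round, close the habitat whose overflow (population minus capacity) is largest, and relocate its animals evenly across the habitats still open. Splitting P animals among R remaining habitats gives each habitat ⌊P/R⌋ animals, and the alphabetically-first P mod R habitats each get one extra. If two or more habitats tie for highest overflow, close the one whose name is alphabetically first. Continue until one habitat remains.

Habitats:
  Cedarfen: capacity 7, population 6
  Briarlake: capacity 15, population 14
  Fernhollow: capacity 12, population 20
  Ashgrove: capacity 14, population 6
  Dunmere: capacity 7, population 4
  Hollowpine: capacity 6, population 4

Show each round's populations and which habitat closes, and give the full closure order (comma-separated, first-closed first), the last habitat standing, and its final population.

Round 1: Ashgrove=6 Briarlake=14 Cedarfen=6 Dunmere=4 Fernhollow=20 Hollowpine=4 → close Fernhollow (overflow 8)
  20÷5 = 4 each, +1 to first 0
Round 2: Ashgrove=10 Briarlake=18 Cedarfen=10 Dunmere=8 Hollowpine=8 → close Briarlake (overflow 3)
  18÷4 = 4 each, +1 to first 2
Round 3: Ashgrove=15 Cedarfen=15 Dunmere=12 Hollowpine=12 → close Cedarfen (overflow 8)
  15÷3 = 5 each, +1 to first 0
Round 4: Ashgrove=20 Dunmere=17 Hollowpine=17 → close Hollowpine (overflow 11)
  17÷2 = 8 each, +1 to first 1
Round 5: Ashgrove=29 Dunmere=25 → close Dunmere (overflow 18)
  25÷1 = 25 each, +1 to first 0

Closure order: Fernhollow, Briarlake, Cedarfen, Hollowpine, Dunmere
Last habitat: Ashgrove with 54 animals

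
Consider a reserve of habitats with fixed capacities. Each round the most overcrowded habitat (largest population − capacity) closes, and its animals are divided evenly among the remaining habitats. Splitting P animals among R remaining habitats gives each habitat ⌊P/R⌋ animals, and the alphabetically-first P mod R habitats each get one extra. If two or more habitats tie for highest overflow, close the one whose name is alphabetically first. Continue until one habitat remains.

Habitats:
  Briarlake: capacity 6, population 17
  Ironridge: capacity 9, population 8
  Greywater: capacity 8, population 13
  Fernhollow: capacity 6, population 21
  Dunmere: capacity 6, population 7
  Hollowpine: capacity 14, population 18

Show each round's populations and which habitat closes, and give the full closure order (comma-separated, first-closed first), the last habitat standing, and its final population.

Closure order: Fernhollow, Briarlake, Greywater, Hollowpine, Dunmere
Last habitat: Ironridge with 84 animals

Round 1: Briarlake=17 Dunmere=7 Fernhollow=21 Greywater=13 Hollowpine=18 Ironridge=8 → close Fernhollow (overflow 15)
  21÷5 = 4 each, +1 to first 1
Round 2: Briarlake=22 Dunmere=11 Greywater=17 Hollowpine=22 Ironridge=12 → close Briarlake (overflow 16)
  22÷4 = 5 each, +1 to first 2
Round 3: Dunmere=17 Greywater=23 Hollowpine=27 Ironridge=17 → close Greywater (overflow 15)
  23÷3 = 7 each, +1 to first 2
Round 4: Dunmere=25 Hollowpine=35 Ironridge=24 → close Hollowpine (overflow 21)
  35÷2 = 17 each, +1 to first 1
Round 5: Dunmere=43 Ironridge=41 → close Dunmere (overflow 37)
  43÷1 = 43 each, +1 to first 0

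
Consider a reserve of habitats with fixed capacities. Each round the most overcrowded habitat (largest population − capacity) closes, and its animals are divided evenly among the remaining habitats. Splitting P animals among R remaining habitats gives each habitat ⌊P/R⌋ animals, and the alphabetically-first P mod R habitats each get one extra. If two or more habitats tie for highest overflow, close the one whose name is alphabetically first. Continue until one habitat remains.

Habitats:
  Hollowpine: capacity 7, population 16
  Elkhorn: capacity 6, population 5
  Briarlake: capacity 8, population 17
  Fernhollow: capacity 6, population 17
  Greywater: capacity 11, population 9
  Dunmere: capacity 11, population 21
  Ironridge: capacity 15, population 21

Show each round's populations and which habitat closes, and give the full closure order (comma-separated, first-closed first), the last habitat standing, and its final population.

Closure order: Fernhollow, Dunmere, Briarlake, Hollowpine, Ironridge, Elkhorn
Last habitat: Greywater with 106 animals

Round 1: Briarlake=17 Dunmere=21 Elkhorn=5 Fernhollow=17 Greywater=9 Hollowpine=16 Ironridge=21 → close Fernhollow (overflow 11)
  17÷6 = 2 each, +1 to first 5
Round 2: Briarlake=20 Dunmere=24 Elkhorn=8 Greywater=12 Hollowpine=19 Ironridge=23 → close Dunmere (overflow 13)
  24÷5 = 4 each, +1 to first 4
Round 3: Briarlake=25 Elkhorn=13 Greywater=17 Hollowpine=24 Ironridge=27 → close Briarlake (overflow 17)
  25÷4 = 6 each, +1 to first 1
Round 4: Elkhorn=20 Greywater=23 Hollowpine=30 Ironridge=33 → close Hollowpine (overflow 23)
  30÷3 = 10 each, +1 to first 0
Round 5: Elkhorn=30 Greywater=33 Ironridge=43 → close Ironridge (overflow 28)
  43÷2 = 21 each, +1 to first 1
Round 6: Elkhorn=52 Greywater=54 → close Elkhorn (overflow 46)
  52÷1 = 52 each, +1 to first 0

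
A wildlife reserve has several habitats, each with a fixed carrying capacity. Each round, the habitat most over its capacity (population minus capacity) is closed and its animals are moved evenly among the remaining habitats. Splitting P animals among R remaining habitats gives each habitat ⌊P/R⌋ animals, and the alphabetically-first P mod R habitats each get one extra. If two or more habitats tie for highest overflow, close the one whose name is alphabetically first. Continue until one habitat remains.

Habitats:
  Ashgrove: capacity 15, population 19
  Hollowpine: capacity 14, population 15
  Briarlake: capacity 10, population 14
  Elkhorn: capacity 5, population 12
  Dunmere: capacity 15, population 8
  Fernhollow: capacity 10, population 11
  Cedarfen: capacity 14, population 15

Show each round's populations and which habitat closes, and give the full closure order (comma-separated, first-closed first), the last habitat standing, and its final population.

Closure order: Elkhorn, Ashgrove, Briarlake, Cedarfen, Fernhollow, Hollowpine
Last habitat: Dunmere with 94 animals

Round 1: Ashgrove=19 Briarlake=14 Cedarfen=15 Dunmere=8 Elkhorn=12 Fernhollow=11 Hollowpine=15 → close Elkhorn (overflow 7)
  12÷6 = 2 each, +1 to first 0
Round 2: Ashgrove=21 Briarlake=16 Cedarfen=17 Dunmere=10 Fernhollow=13 Hollowpine=17 → close Ashgrove (overflow 6)
  21÷5 = 4 each, +1 to first 1
Round 3: Briarlake=21 Cedarfen=21 Dunmere=14 Fernhollow=17 Hollowpine=21 → close Briarlake (overflow 11)
  21÷4 = 5 each, +1 to first 1
Round 4: Cedarfen=27 Dunmere=19 Fernhollow=22 Hollowpine=26 → close Cedarfen (overflow 13)
  27÷3 = 9 each, +1 to first 0
Round 5: Dunmere=28 Fernhollow=31 Hollowpine=35 → close Fernhollow (overflow 21)
  31÷2 = 15 each, +1 to first 1
Round 6: Dunmere=44 Hollowpine=50 → close Hollowpine (overflow 36)
  50÷1 = 50 each, +1 to first 0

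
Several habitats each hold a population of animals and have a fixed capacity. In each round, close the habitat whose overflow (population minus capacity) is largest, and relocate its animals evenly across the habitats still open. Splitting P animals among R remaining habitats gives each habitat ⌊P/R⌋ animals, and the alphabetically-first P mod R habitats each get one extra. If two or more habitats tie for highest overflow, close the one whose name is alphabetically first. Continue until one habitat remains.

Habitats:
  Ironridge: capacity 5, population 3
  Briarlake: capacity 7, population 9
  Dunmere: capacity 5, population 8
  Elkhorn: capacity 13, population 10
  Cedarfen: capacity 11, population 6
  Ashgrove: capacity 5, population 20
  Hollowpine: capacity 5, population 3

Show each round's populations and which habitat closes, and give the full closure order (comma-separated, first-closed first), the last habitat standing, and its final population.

Round 1: Ashgrove=20 Briarlake=9 Cedarfen=6 Dunmere=8 Elkhorn=10 Hollowpine=3 Ironridge=3 → close Ashgrove (overflow 15)
  20÷6 = 3 each, +1 to first 2
Round 2: Briarlake=13 Cedarfen=10 Dunmere=11 Elkhorn=13 Hollowpine=6 Ironridge=6 → close Briarlake (overflow 6)
  13÷5 = 2 each, +1 to first 3
Round 3: Cedarfen=13 Dunmere=14 Elkhorn=16 Hollowpine=8 Ironridge=8 → close Dunmere (overflow 9)
  14÷4 = 3 each, +1 to first 2
Round 4: Cedarfen=17 Elkhorn=20 Hollowpine=11 Ironridge=11 → close Elkhorn (overflow 7)
  20÷3 = 6 each, +1 to first 2
Round 5: Cedarfen=24 Hollowpine=18 Ironridge=17 → close Cedarfen (overflow 13)
  24÷2 = 12 each, +1 to first 0
Round 6: Hollowpine=30 Ironridge=29 → close Hollowpine (overflow 25)
  30÷1 = 30 each, +1 to first 0

Closure order: Ashgrove, Briarlake, Dunmere, Elkhorn, Cedarfen, Hollowpine
Last habitat: Ironridge with 59 animals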